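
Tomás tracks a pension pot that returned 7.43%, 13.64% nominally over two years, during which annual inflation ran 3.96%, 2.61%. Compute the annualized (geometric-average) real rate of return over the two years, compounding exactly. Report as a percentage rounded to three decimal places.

6.979%

Nominal growth factor = 1.0743 × 1.1364 = 1.220834520
Price-level growth factor = 1.0396 × 1.0261 = 1.066733560
Real growth factor = 1.220834520 / 1.066733560 = 1.144460591
Annualized real rate = 1.144460591^(1/2) − 1 = 6.97946% → 6.979%.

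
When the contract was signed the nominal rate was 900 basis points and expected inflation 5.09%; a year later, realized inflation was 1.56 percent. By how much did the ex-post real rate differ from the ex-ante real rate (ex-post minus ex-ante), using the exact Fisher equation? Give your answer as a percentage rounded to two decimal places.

Ex-ante: (1 + 0.0900)/(1 + 0.0509) − 1 = 3.7206%
Ex-post: (1 + 0.0900)/(1 + 0.0156) − 1 = 7.3257%
Difference (ex-post − ex-ante) = 3.6051% → 3.61%.

3.61%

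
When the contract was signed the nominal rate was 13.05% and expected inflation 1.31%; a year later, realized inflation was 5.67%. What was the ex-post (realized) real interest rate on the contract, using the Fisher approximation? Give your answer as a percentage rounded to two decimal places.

7.38%

Ex-post: 13.05% − 5.67% = 7.380%
So the realized real rate is 7.38%.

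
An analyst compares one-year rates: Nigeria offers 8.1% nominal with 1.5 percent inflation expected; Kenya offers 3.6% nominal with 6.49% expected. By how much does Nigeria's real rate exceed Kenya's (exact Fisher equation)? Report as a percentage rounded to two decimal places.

Nigeria: (1 + 0.0810)/(1 + 0.0150) − 1 = 6.5025%
Kenya: (1 + 0.0360)/(1 + 0.0649) − 1 = -2.7139%
Differential = 6.5025% − (-2.7139%) = 9.2163% → 9.22%.

9.22%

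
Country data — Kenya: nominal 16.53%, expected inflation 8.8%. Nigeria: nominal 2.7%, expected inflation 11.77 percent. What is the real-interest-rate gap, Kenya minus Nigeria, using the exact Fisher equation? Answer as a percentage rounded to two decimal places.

15.22%

Kenya: (1 + 0.1653)/(1 + 0.0880) − 1 = 7.1048%
Nigeria: (1 + 0.0270)/(1 + 0.1177) − 1 = -8.1149%
Differential = 7.1048% − (-8.1149%) = 15.2197% → 15.22%.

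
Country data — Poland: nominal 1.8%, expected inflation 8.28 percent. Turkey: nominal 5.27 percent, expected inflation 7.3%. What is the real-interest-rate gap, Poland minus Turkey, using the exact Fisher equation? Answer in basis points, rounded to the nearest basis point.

Poland: (1 + 0.0180)/(1 + 0.0828) − 1 = -5.9845%
Turkey: (1 + 0.0527)/(1 + 0.0730) − 1 = -1.8919%
Differential = -5.9845% − (-1.8919%) = -4.0926% → -409 basis points.

-409 basis points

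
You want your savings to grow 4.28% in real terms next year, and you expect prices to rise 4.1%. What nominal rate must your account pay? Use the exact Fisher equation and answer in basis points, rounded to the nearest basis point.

(1 + i) = (1 + r)(1 + π) = 1.04280 × 1.04100 = 1.0855548
i = 1.0855548 − 1, so the required nominal rate is 856 basis points.

856 basis points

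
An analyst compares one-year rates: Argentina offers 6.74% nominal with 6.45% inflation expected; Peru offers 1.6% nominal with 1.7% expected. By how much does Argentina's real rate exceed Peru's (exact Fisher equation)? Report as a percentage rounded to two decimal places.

0.37%

Argentina: (1 + 0.0674)/(1 + 0.0645) − 1 = 0.2724%
Peru: (1 + 0.0160)/(1 + 0.0170) − 1 = -0.0983%
Differential = 0.2724% − (-0.0983%) = 0.3708% → 0.37%.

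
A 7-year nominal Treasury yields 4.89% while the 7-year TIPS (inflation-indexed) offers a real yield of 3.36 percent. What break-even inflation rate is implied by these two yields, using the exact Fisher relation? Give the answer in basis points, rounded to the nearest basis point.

(1 + π) = (1 + i)/(1 + r) = 1.04890 / 1.03360 = 1.014803
Break-even inflation = 1.014803 − 1 → 148 basis points.

148 basis points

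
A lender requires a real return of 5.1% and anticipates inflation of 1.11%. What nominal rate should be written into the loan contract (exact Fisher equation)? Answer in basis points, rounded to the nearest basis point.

(1 + i) = (1 + r)(1 + π) = 1.05100 × 1.01110 = 1.0626661
i = 1.0626661 − 1, so the required nominal rate is 627 basis points.

627 basis points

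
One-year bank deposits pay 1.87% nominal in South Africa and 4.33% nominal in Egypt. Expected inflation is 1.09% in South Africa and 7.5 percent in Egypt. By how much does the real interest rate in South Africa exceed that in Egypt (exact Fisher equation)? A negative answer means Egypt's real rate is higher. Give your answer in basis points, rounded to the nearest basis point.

South Africa: (1 + 0.0187)/(1 + 0.0109) − 1 = 0.7716%
Egypt: (1 + 0.0433)/(1 + 0.0750) − 1 = -2.9488%
Differential = 0.7716% − (-2.9488%) = 3.7204% → 372 basis points.

372 basis points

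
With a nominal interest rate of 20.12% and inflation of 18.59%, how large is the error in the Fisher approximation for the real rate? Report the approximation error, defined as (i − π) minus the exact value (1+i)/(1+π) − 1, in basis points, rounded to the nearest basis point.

24 basis points

Approximate: r ≈ 20.120% − 18.590% = 1.5300%
Exact: (1 + 0.2012)/(1 + 0.1859) − 1 = 1.2902%
Error = 1.5300% − 1.2902% = 0.2398% → 24 basis points.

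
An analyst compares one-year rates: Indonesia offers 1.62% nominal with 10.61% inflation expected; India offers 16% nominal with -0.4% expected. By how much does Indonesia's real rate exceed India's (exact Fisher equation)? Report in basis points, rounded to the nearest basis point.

Indonesia: (1 + 0.0162)/(1 + 0.1061) − 1 = -8.1277%
India: (1 + 0.1600)/(1 − 0.0040) − 1 = 16.4659%
Differential = -8.1277% − 16.4659% = -24.5935% → -2459 basis points.

-2459 basis points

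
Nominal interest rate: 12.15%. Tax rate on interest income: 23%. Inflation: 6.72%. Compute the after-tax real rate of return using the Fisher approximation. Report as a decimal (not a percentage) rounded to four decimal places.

0.0264

After-tax nominal return = 12.15% × (1 − 0.23) = 9.3555%.
r ≈ 9.3555% − 6.72% → 0.0264.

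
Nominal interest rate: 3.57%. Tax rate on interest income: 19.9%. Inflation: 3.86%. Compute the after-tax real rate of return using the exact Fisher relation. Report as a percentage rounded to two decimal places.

After-tax nominal return = 3.57% × (1 − 0.199) = 2.85957%.
1 + r = 1.0285957 / 1.03860 = 0.990368
After-tax real rate = 0.990368 − 1 → -0.96%.

-0.96%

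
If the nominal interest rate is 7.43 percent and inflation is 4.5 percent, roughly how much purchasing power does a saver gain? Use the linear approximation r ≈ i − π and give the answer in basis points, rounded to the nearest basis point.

r ≈ i − π = 7.43% − 4.5% = 293 basis points.

293 basis points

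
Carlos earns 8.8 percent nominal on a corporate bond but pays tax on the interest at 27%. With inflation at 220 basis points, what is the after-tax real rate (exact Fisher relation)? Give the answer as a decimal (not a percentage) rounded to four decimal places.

0.0413

After-tax nominal return = 8.8% × (1 − 0.27) = 6.4240%.
1 + r = 1.06424 / 1.02200 = 1.041331
After-tax real rate = 1.041331 − 1 → 0.0413.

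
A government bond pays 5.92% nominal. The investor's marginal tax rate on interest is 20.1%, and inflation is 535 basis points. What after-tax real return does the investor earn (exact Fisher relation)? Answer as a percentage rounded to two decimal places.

After-tax nominal return = 5.92% × (1 − 0.201) = 4.73008%.
1 + r = 1.0473008 / 1.05350 = 0.994116
After-tax real rate = 0.994116 − 1 → -0.59%.

-0.59%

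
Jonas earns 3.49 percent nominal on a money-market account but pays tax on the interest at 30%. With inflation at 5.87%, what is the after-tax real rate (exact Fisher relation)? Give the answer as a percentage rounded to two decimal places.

-3.24%

After-tax nominal return = 3.49% × (1 − 0.3) = 2.4430%.
1 + r = 1.02443 / 1.05870 = 0.967630
After-tax real rate = 0.967630 − 1 → -3.24%.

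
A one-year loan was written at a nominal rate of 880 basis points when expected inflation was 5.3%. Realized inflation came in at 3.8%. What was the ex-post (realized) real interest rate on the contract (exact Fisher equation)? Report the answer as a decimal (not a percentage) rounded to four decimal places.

Ex-post: (1 + 0.0880)/(1 + 0.0380) − 1 = 4.8170%
So the realized real rate is 0.0482.

0.0482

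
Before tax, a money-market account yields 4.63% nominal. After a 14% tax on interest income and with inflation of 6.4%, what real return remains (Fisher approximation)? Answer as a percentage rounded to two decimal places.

-2.42%

After-tax nominal return = 4.63% × (1 − 0.14) = 3.9818%.
r ≈ 3.9818% − 6.4% → -2.42%.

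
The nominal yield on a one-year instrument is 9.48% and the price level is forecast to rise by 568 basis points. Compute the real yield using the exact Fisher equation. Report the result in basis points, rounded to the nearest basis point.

360 basis points

1 + r = 1.09480 / 1.05680 = 1.035958
r = 1.035958 − 1 = 3.5958%, i.e. 360 basis points.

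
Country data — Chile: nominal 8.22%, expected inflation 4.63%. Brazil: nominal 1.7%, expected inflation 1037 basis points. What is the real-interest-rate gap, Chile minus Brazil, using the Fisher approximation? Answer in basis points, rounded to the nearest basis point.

Chile: 8.22% − 4.63% = 3.590%
Brazil: 1.7% − 10.37% = -8.670%
Differential = 12.260% → 1226 basis points.

1226 basis points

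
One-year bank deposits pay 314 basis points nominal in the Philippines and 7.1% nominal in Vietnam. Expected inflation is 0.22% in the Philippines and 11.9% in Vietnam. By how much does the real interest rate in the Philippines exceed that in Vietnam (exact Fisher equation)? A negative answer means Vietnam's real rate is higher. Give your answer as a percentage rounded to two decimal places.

7.20%

The Philippines: (1 + 0.0314)/(1 + 0.0022) − 1 = 2.9136%
Vietnam: (1 + 0.0710)/(1 + 0.1190) − 1 = -4.2895%
Differential = 2.9136% − (-4.2895%) = 7.2031% → 7.20%.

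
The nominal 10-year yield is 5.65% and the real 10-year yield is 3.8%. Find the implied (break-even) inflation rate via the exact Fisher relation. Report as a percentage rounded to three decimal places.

(1 + π) = (1 + i)/(1 + r) = 1.05650 / 1.03800 = 1.017823
Break-even inflation = 1.017823 − 1 → 1.782%.

1.782%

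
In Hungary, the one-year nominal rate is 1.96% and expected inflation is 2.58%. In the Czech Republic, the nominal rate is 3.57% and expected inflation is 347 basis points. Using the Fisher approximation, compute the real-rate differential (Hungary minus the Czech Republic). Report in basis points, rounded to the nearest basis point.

-72 basis points

Hungary: 1.96% − 2.58% = -0.620%
The Czech Republic: 3.57% − 3.47% = 0.100%
Differential = -0.720% → -72 basis points.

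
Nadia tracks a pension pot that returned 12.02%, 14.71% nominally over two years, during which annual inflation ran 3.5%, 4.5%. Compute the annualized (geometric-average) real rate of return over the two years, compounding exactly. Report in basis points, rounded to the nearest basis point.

900 basis points

Nominal growth factor = 1.1202 × 1.1471 = 1.28498142
Price-level growth factor = 1.0350 × 1.0450 = 1.08157500
Real growth factor = 1.28498142 / 1.08157500 = 1.18806502
Annualized real rate = 1.18806502^(1/2) − 1 = 8.9984% → 900 basis points.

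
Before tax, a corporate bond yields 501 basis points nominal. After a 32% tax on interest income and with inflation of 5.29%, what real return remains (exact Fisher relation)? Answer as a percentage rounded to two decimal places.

After-tax nominal return = 5.01% × (1 − 0.32) = 3.4068%.
1 + r = 1.034068 / 1.05290 = 0.982114
After-tax real rate = 0.982114 − 1 → -1.79%.

-1.79%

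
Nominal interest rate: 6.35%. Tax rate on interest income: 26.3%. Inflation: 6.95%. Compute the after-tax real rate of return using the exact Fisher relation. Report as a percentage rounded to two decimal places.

After-tax nominal return = 6.35% × (1 − 0.263) = 4.67995%.
1 + r = 1.0467995 / 1.06950 = 0.978775
After-tax real rate = 0.978775 − 1 → -2.12%.

-2.12%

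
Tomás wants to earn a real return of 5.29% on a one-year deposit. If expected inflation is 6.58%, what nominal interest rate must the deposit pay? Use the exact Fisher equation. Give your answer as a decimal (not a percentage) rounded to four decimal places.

(1 + i) = (1 + r)(1 + π) = 1.05290 × 1.06580 = 1.12218082
i = 1.12218082 − 1, so the required nominal rate is 0.1222.

0.1222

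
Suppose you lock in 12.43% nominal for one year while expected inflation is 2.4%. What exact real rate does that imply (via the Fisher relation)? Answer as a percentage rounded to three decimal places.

1 + r = 1.12430 / 1.02400 = 1.097949
r = 1.097949 − 1 = 9.7949%, i.e. 9.795%.

9.795%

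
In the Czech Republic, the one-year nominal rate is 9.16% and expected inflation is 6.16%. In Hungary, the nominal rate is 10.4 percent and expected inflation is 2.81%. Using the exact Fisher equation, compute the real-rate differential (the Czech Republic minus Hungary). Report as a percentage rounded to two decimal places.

The Czech Republic: (1 + 0.0916)/(1 + 0.0616) − 1 = 2.8259%
Hungary: (1 + 0.1040)/(1 + 0.0281) − 1 = 7.3826%
Differential = 2.8259% − 7.3826% = -4.5566% → -4.56%.

-4.56%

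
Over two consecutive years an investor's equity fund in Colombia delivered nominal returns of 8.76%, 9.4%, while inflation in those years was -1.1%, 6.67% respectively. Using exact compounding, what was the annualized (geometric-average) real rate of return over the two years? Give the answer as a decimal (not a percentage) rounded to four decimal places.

0.0620

Compound the nominal returns: 1.0876 × 1.0940 = 1.18983440.
Compound inflation: 0.9890 × 1.0667 = 1.05496630.
Deflate: 1.18983440 / 1.05496630 = 1.12784115.
Annualized real rate = 1.12784115^(1/2) − 1 = 6.1999% → 0.0620.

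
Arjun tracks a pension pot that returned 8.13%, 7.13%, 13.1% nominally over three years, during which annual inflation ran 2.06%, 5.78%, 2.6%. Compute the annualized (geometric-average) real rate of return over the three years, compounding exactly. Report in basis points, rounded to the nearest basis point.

Compound the nominal returns: 1.0813 × 1.0713 × 1.1310 = 1.31014666.
Compound inflation: 1.0206 × 1.0578 × 1.0260 = 1.10766004.
Deflate: 1.31014666 / 1.10766004 = 1.18280575.
Annualized real rate = 1.18280575^(1/3) − 1 = 5.7559% → 576 basis points.

576 basis points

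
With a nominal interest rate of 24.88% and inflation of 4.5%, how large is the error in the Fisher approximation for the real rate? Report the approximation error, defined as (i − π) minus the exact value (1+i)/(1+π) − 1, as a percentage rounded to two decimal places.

Approximate: r ≈ 24.880% − 4.500% = 20.3800%
Exact: (1 + 0.2488)/(1 + 0.0450) − 1 = 19.5024%
Error = 20.3800% − 19.5024% = 0.8776% → 0.88%.

0.88%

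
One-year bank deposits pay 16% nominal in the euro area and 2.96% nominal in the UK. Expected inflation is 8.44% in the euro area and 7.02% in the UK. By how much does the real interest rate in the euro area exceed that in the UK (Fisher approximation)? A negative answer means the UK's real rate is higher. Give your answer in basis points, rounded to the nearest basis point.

The euro area: 16% − 8.44% = 7.560%
The UK: 2.96% − 7.02% = -4.060%
Differential = 11.620% → 1162 basis points.

1162 basis points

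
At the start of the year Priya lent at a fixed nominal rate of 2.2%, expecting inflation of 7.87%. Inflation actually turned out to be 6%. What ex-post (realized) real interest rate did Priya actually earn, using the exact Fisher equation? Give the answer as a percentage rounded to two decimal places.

Ex-post: (1 + 0.0220)/(1 + 0.0600) − 1 = -3.5849%
So the realized real rate is -3.58%.

-3.58%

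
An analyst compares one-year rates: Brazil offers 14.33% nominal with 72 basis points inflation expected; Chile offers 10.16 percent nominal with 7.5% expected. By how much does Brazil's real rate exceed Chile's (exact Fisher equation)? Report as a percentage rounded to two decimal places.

Brazil: (1 + 0.1433)/(1 + 0.0072) − 1 = 13.5127%
Chile: (1 + 0.1016)/(1 + 0.0750) − 1 = 2.4744%
Differential = 13.5127% − 2.4744% = 11.0383% → 11.04%.

11.04%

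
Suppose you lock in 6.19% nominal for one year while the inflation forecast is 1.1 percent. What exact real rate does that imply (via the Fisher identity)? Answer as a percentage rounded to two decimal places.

5.03%

1 + r = 1.06190 / 1.01100 = 1.050346
r = 1.050346 − 1 = 5.0346%, i.e. 5.03%.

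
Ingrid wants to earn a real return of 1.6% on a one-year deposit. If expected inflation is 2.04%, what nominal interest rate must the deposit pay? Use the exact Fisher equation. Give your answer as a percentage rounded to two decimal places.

3.67%

(1 + i) = (1 + r)(1 + π) = 1.01600 × 1.02040 = 1.0367264
i = 1.0367264 − 1, so the required nominal rate is 3.67%.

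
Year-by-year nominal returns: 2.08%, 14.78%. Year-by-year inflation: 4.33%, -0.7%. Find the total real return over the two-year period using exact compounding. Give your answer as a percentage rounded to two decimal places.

Compound the nominal returns: 1.0208 × 1.1478 = 1.171674.
Compound inflation: 1.0433 × 0.9930 = 1.035997.
Deflate: 1.171674 / 1.035997 = 1.130963.
Total real return = 1.130963 − 1 → 13.10%.

13.10%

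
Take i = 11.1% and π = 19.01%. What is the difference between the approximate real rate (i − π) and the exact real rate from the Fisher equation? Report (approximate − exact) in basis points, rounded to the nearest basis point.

-126 basis points

Approximate: r ≈ 11.100% − 19.010% = -7.9100%
Exact: (1 + 0.1110)/(1 + 0.1901) − 1 = -6.6465%
Error = -7.9100% − (-6.6465%) = -1.2635% → -126 basis points.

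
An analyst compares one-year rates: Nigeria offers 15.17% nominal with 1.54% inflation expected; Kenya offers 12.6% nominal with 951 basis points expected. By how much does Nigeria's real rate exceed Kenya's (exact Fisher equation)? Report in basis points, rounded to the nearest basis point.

1060 basis points

Nigeria: (1 + 0.1517)/(1 + 0.0154) − 1 = 13.4233%
Kenya: (1 + 0.1260)/(1 + 0.0951) − 1 = 2.8217%
Differential = 13.4233% − 2.8217% = 10.6016% → 1060 basis points.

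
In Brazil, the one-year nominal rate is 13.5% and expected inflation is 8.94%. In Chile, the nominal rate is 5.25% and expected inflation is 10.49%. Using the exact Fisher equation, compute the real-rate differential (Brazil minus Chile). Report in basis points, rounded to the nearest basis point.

893 basis points

Brazil: (1 + 0.1350)/(1 + 0.0894) − 1 = 4.1858%
Chile: (1 + 0.0525)/(1 + 0.1049) − 1 = -4.7425%
Differential = 4.1858% − (-4.7425%) = 8.9283% → 893 basis points.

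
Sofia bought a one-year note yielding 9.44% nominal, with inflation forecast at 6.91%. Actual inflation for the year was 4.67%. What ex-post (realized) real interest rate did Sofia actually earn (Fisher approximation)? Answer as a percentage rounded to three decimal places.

4.770%

Ex-post: 9.44% − 4.67% = 4.770%
So the realized real rate is 4.770%.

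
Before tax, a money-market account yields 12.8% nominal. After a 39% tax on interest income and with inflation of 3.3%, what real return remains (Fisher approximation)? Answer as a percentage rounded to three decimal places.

After-tax nominal return = 12.8% × (1 − 0.39) = 7.8080%.
r ≈ 7.8080% − 3.3% → 4.508%.

4.508%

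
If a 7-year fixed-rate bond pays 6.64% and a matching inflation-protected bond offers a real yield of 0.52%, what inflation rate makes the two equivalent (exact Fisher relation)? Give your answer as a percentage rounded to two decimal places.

(1 + π) = (1 + i)/(1 + r) = 1.06640 / 1.00520 = 1.060883
Break-even inflation = 1.060883 − 1 → 6.09%.

6.09%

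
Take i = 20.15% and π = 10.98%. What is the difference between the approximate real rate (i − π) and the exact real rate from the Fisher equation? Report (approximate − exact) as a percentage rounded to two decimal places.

0.91%

Approximate: r ≈ 20.150% − 10.980% = 9.1700%
Exact: (1 + 0.2015)/(1 + 0.1098) − 1 = 8.2628%
Error = 9.1700% − 8.2628% = 0.9072% → 0.91%.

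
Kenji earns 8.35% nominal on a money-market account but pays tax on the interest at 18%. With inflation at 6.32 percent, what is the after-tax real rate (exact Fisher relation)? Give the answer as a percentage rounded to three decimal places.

After-tax nominal return = 8.35% × (1 − 0.18) = 6.8470%.
1 + r = 1.06847 / 1.06320 = 1.004957
After-tax real rate = 1.004957 − 1 → 0.496%.

0.496%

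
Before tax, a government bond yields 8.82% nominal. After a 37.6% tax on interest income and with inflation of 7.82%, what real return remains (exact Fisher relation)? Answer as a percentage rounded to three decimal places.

After-tax nominal return = 8.82% × (1 − 0.376) = 5.50368%.
1 + r = 1.0550368 / 1.07820 = 0.978517
After-tax real rate = 0.978517 − 1 → -2.148%.

-2.148%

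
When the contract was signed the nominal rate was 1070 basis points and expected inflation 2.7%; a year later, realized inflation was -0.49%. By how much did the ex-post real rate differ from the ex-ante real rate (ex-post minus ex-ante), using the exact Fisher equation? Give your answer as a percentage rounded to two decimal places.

Ex-ante: (1 + 0.1070)/(1 + 0.0270) − 1 = 7.7897%
Ex-post: (1 + 0.1070)/(1 − 0.0049) − 1 = 11.2451%
Difference (ex-post − ex-ante) = 3.4554% → 3.46%.

3.46%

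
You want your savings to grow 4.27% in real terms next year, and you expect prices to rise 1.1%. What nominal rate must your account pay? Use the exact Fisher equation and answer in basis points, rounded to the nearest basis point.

(1 + i) = (1 + r)(1 + π) = 1.04270 × 1.01100 = 1.0541697
i = 1.0541697 − 1, so the required nominal rate is 542 basis points.

542 basis points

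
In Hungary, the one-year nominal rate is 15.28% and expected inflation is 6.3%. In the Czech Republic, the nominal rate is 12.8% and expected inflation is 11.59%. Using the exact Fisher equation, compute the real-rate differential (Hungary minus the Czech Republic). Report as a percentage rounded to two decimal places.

7.36%

Hungary: (1 + 0.1528)/(1 + 0.0630) − 1 = 8.4478%
The Czech Republic: (1 + 0.1280)/(1 + 0.1159) − 1 = 1.0843%
Differential = 8.4478% − 1.0843% = 7.3635% → 7.36%.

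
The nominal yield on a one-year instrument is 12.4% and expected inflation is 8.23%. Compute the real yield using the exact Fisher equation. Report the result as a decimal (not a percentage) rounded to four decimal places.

0.0385

By the Fisher equation, 1 + r = (1 + i)/(1 + π).
1 + r = 1.12400 / 1.08230 = 1.038529
r = 1.038529 − 1 = 3.8529%, i.e. 0.0385.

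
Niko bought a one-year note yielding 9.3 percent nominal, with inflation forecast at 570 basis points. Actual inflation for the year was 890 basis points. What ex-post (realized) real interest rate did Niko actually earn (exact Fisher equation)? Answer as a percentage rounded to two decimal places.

Ex-post: (1 + 0.0930)/(1 + 0.0890) − 1 = 0.3673%
So the realized real rate is 0.37%.

0.37%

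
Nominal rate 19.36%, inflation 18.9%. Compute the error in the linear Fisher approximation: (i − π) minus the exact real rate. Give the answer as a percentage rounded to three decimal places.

0.073%

Approximate: r ≈ 19.360% − 18.900% = 0.4600%
Exact: (1 + 0.1936)/(1 + 0.1890) − 1 = 0.3869%
Error = 0.4600% − 0.3869% = 0.0731% → 0.073%.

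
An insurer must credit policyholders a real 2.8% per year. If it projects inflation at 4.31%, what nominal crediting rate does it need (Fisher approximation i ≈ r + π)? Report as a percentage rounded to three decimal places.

7.110%

i ≈ r + π = 2.8% + 4.31% = 7.110%.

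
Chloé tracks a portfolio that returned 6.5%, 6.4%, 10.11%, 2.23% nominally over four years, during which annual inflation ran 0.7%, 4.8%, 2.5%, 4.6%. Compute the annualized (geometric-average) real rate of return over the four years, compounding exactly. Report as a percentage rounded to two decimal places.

Nominal growth factor = 1.0650 × 1.0640 × 1.1011 × 1.0223 = 1.27554669
Price-level growth factor = 1.0070 × 1.0480 × 1.0250 × 1.0460 = 1.13147849
Real growth factor = 1.27554669 / 1.13147849 = 1.12732738
Annualized real rate = 1.12732738^(1/4) − 1 = 3.0416% → 3.04%.

3.04%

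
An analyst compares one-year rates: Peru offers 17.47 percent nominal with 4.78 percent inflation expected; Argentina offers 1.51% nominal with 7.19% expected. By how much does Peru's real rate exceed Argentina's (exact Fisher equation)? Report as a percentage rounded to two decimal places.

17.41%

Peru: (1 + 0.1747)/(1 + 0.0478) − 1 = 12.1111%
Argentina: (1 + 0.0151)/(1 + 0.0719) − 1 = -5.2990%
Differential = 12.1111% − (-5.2990%) = 17.4101% → 17.41%.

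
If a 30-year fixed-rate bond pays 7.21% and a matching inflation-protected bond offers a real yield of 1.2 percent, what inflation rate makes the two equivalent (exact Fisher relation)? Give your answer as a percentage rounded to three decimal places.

5.939%

(1 + π) = (1 + i)/(1 + r) = 1.07210 / 1.01200 = 1.059387
Break-even inflation = 1.059387 − 1 → 5.939%.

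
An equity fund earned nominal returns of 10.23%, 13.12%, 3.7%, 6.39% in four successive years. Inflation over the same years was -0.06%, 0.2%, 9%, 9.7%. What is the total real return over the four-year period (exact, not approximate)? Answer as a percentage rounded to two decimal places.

Compound the nominal returns: 1.1023 × 1.1312 × 1.0370 × 1.0639 = 1.375684.
Compound inflation: 0.9994 × 1.0020 × 1.0900 × 1.0970 = 1.197403.
Deflate: 1.375684 / 1.197403 = 1.148890.
Total real return = 1.148890 − 1 → 14.89%.

14.89%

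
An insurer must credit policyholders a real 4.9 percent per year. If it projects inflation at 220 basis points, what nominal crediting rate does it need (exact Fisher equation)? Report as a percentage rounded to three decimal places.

7.208%

(1 + i) = (1 + r)(1 + π) = 1.04900 × 1.02200 = 1.072078
i = 1.072078 − 1, so the required nominal rate is 7.208%.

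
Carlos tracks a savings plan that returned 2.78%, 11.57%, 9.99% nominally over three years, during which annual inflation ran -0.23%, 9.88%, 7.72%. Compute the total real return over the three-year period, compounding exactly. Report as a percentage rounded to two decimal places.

Compound the nominal returns: 1.0278 × 1.1157 × 1.0999 = 1.261273.
Compound inflation: 0.9977 × 1.0988 × 1.0772 = 1.180905.
Deflate: 1.261273 / 1.180905 = 1.068057.
Total real return = 1.068057 − 1 → 6.81%.

6.81%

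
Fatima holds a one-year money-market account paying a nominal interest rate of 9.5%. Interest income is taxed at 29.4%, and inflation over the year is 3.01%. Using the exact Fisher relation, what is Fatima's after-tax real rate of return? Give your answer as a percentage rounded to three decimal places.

After-tax nominal return = 9.5% × (1 − 0.294) = 6.7070%.
1 + r = 1.06707 / 1.03010 = 1.035890
After-tax real rate = 1.035890 − 1 → 3.589%.

3.589%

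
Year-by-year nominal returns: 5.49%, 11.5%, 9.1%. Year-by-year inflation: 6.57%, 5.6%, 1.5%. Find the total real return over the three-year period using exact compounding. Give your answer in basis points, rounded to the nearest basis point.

Nominal growth factor = 1.0549 × 1.1150 × 1.0910 = 1.283249
Price-level growth factor = 1.0657 × 1.0560 × 1.0150 = 1.142260
Real growth factor = 1.283249 / 1.142260 = 1.123430
Total real return = 1.123430 − 1 → 1234 basis points.

1234 basis points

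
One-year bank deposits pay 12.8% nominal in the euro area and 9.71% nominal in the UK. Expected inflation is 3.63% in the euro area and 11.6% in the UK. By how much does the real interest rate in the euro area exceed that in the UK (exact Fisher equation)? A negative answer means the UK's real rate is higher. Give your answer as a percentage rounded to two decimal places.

10.54%

The euro area: (1 + 0.1280)/(1 + 0.0363) − 1 = 8.8488%
The UK: (1 + 0.0971)/(1 + 0.1160) − 1 = -1.6935%
Differential = 8.8488% − (-1.6935%) = 10.5423% → 10.54%.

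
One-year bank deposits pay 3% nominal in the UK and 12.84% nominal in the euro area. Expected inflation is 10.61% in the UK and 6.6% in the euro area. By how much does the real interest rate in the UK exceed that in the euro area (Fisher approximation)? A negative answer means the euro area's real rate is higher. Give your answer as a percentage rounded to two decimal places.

-13.85%

The UK: 3% − 10.61% = -7.610%
The euro area: 12.84% − 6.6% = 6.240%
Differential = -13.850% → -13.85%.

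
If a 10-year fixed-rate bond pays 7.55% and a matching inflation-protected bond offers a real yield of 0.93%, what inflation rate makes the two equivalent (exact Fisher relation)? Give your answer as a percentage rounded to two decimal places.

(1 + π) = (1 + i)/(1 + r) = 1.07550 / 1.00930 = 1.065590
Break-even inflation = 1.065590 − 1 → 6.56%.

6.56%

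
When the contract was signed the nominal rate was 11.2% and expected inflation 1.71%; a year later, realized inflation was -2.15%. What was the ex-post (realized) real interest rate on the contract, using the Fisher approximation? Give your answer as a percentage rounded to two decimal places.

Ex-post: 11.2% − (-2.15%) = 13.350%
So the realized real rate is 13.35%.

13.35%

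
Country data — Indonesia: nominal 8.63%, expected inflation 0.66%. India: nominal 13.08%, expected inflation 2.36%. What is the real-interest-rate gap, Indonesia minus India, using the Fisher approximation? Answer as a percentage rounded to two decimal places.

-2.75%

Indonesia: 8.63% − 0.66% = 7.970%
India: 13.08% − 2.36% = 10.720%
Differential = -2.750% → -2.75%.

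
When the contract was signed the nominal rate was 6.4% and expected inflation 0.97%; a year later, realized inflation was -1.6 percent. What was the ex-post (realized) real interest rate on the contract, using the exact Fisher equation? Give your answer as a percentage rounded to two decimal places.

8.13%

Ex-post: (1 + 0.0640)/(1 − 0.0160) − 1 = 8.1301%
So the realized real rate is 8.13%.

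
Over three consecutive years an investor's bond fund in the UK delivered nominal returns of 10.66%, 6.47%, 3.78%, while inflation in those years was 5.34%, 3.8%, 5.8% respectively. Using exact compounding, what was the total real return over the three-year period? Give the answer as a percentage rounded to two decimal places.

Nominal growth factor = 1.1066 × 1.0647 × 1.0378 = 1.222733
Price-level growth factor = 1.0534 × 1.0380 × 1.0580 = 1.156848
Real growth factor = 1.222733 / 1.156848 = 1.056952
Total real return = 1.056952 − 1 → 5.70%.

5.70%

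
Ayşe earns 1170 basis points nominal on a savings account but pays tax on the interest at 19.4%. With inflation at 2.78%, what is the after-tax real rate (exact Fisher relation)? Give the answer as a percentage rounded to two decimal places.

After-tax nominal return = 11.7% × (1 − 0.194) = 9.4302%.
1 + r = 1.094302 / 1.02780 = 1.064703
After-tax real rate = 1.064703 − 1 → 6.47%.

6.47%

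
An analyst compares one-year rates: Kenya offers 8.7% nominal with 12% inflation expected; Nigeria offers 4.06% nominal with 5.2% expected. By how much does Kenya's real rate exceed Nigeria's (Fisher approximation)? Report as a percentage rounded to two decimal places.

Kenya: 8.7% − 12% = -3.300%
Nigeria: 4.06% − 5.2% = -1.140%
Differential = -2.160% → -2.16%.

-2.16%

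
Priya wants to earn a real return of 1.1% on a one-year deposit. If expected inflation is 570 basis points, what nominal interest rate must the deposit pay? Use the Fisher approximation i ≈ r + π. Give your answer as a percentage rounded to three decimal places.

6.800%

i ≈ r + π = 1.1% + 5.7% = 6.800%.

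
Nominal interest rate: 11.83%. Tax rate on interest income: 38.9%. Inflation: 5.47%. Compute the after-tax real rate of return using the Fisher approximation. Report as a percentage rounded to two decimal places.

After-tax nominal return = 11.83% × (1 − 0.389) = 7.22813%.
r ≈ 7.22813% − 5.47% → 1.76%.

1.76%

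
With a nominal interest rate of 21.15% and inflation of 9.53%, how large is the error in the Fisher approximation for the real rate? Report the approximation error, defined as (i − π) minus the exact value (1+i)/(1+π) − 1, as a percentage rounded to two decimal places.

Approximate: r ≈ 21.150% − 9.530% = 11.6200%
Exact: (1 + 0.2115)/(1 + 0.0953) − 1 = 10.6090%
Error = 11.6200% − 10.6090% = 1.0110% → 1.01%.

1.01%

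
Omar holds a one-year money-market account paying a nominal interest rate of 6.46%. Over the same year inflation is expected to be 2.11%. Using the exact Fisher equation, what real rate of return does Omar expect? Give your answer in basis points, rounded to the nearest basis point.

By the Fisher equation, 1 + r = (1 + i)/(1 + π).
1 + r = 1.06460 / 1.02110 = 1.042601
r = 1.042601 − 1 = 4.2601%, i.e. 426 basis points.

426 basis points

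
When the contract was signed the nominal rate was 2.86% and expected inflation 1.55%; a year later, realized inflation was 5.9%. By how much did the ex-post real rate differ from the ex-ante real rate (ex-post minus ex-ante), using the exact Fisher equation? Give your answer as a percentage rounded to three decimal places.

-4.161%

Ex-ante: (1 + 0.0286)/(1 + 0.0155) − 1 = 1.2900%
Ex-post: (1 + 0.0286)/(1 + 0.0590) − 1 = -2.8706%
Difference (ex-post − ex-ante) = -4.1606% → -4.161%.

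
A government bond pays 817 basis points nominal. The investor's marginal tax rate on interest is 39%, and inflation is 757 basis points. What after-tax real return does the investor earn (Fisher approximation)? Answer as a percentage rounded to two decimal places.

After-tax nominal return = 8.17% × (1 − 0.39) = 4.9837%.
r ≈ 4.9837% − 7.57% → -2.59%.

-2.59%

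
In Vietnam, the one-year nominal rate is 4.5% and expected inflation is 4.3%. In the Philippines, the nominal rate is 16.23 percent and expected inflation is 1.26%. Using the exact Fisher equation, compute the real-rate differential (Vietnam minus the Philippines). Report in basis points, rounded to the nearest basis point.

-1459 basis points

Vietnam: (1 + 0.0450)/(1 + 0.0430) − 1 = 0.1918%
The Philippines: (1 + 0.1623)/(1 + 0.0126) − 1 = 14.7837%
Differential = 0.1918% − 14.7837% = -14.5920% → -1459 basis points.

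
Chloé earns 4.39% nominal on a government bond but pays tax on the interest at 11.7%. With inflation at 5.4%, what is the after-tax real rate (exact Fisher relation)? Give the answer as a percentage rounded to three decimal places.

After-tax nominal return = 4.39% × (1 − 0.117) = 3.87637%.
1 + r = 1.0387637 / 1.05400 = 0.985544
After-tax real rate = 0.985544 − 1 → -1.446%.

-1.446%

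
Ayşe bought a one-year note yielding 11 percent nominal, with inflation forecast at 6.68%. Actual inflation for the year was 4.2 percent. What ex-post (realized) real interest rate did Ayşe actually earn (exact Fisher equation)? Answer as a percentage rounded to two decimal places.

6.53%

Ex-post: (1 + 0.1100)/(1 + 0.0420) − 1 = 6.5259%
So the realized real rate is 6.53%.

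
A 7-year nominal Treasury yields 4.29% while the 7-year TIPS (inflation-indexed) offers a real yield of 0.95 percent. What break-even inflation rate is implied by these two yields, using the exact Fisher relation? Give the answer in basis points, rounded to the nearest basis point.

(1 + π) = (1 + i)/(1 + r) = 1.04290 / 1.00950 = 1.033086
Break-even inflation = 1.033086 − 1 → 331 basis points.

331 basis points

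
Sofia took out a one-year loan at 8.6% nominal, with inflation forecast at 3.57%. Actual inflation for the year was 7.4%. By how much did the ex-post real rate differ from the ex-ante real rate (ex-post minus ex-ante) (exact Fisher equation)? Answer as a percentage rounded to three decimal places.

Ex-ante: (1 + 0.0860)/(1 + 0.0357) − 1 = 4.8566%
Ex-post: (1 + 0.0860)/(1 + 0.0740) − 1 = 1.1173%
Difference (ex-post − ex-ante) = -3.7393% → -3.739%.

-3.739%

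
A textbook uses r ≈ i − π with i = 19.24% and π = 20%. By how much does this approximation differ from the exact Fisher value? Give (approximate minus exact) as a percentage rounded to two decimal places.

Approximate: r ≈ 19.240% − 20.000% = -0.7600%
Exact: (1 + 0.1924)/(1 + 0.2000) − 1 = -0.6333%
Error = -0.7600% − (-0.6333%) = -0.1267% → -0.13%.

-0.13%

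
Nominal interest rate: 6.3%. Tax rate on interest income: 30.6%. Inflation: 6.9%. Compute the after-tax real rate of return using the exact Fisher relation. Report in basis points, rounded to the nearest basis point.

After-tax nominal return = 6.3% × (1 − 0.306) = 4.3722%.
1 + r = 1.043722 / 1.06900 = 0.976354
After-tax real rate = 0.976354 − 1 → -236 basis points.

-236 basis points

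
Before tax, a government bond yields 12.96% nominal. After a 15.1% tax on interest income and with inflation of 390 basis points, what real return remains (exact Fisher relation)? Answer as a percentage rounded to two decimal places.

After-tax nominal return = 12.96% × (1 − 0.151) = 11.00304%.
1 + r = 1.1100304 / 1.03900 = 1.068364
After-tax real rate = 1.068364 − 1 → 6.84%.

6.84%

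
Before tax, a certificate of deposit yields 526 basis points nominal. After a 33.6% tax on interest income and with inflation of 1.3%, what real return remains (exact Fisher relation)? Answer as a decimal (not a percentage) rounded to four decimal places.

After-tax nominal return = 5.26% × (1 − 0.336) = 3.49264%.
1 + r = 1.0349264 / 1.01300 = 1.021645
After-tax real rate = 1.021645 − 1 → 0.0216.

0.0216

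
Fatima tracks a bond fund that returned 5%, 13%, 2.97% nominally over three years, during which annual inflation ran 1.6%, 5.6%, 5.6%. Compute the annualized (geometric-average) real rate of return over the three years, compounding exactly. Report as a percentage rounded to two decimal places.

2.55%

Nominal growth factor = 1.0500 × 1.1300 × 1.0297 = 1.22173905
Price-level growth factor = 1.0160 × 1.0560 × 1.0560 = 1.13297818
Real growth factor = 1.22173905 / 1.13297818 = 1.07834297
Annualized real rate = 1.07834297^(1/3) − 1 = 2.5461% → 2.55%.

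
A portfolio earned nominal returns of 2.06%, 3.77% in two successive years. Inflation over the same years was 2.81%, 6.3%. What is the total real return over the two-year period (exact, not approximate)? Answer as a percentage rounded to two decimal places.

-3.09%

Nominal growth factor = 1.0206 × 1.0377 = 1.059077
Price-level growth factor = 1.0281 × 1.0630 = 1.092870
Real growth factor = 1.059077 / 1.092870 = 0.969078
Total real return = 0.969078 − 1 → -3.09%.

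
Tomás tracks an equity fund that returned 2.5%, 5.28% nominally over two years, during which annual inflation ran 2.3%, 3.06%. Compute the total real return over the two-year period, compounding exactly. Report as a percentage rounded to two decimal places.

2.35%

Nominal growth factor = 1.0250 × 1.0528 = 1.079120
Price-level growth factor = 1.0230 × 1.0306 = 1.054304
Real growth factor = 1.079120 / 1.054304 = 1.023538
Total real return = 1.023538 − 1 → 2.35%.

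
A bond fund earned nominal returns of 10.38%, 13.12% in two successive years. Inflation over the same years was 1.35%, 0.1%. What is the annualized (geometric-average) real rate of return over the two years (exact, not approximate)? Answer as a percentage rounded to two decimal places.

10.94%

Nominal growth factor = 1.1038 × 1.1312 = 1.24861856
Price-level growth factor = 1.0135 × 1.0010 = 1.01451350
Real growth factor = 1.24861856 / 1.01451350 = 1.23075598
Annualized real rate = 1.23075598^(1/2) − 1 = 10.9394% → 10.94%.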